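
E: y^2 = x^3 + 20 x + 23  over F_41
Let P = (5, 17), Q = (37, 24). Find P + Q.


P != Q, so use the chord formula.
s = (y2 - y1) / (x2 - x1) = (7) / (32) mod 41 = 22
x3 = s^2 - x1 - x2 mod 41 = 22^2 - 5 - 37 = 32
y3 = s (x1 - x3) - y1 mod 41 = 22 * (5 - 32) - 17 = 4

P + Q = (32, 4)


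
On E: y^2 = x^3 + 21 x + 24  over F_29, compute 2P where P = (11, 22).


Doubling: s = (3 x1^2 + a) / (2 y1)
s = (3*11^2 + 21) / (2*22) mod 29 = 14
x3 = s^2 - 2 x1 mod 29 = 14^2 - 2*11 = 0
y3 = s (x1 - x3) - y1 mod 29 = 14 * (11 - 0) - 22 = 16

2P = (0, 16)


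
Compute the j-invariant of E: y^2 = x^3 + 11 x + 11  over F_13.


Delta = -16(4 a^3 + 27 b^2) mod 13 = 6
-1728 * (4 a)^3 = -1728 * (4*11)^3 mod 13 = 8
j = 8 * 6^(-1) mod 13 = 10

j = 10 (mod 13)


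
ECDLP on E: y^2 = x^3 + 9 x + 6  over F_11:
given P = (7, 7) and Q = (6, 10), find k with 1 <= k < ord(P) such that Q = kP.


Enumerate multiples of P until we hit Q = (6, 10):
  1P = (7, 7)
  2P = (6, 1)
  3P = (1, 7)
  4P = (3, 4)
  5P = (5, 0)
  6P = (3, 7)
  7P = (1, 4)
  8P = (6, 10)
Match found at i = 8.

k = 8


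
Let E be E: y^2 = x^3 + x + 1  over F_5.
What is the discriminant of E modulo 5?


4 a^3 + 27 b^2 = 4*1^3 + 27*1^2 = 4 + 27 = 31
Delta = -16 * (31) = -496
Delta mod 5 = 4

Delta = 4 (mod 5)


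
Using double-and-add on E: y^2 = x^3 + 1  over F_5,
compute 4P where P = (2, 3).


k = 4 = 100_2 (binary, LSB first: 001)
Double-and-add from P = (2, 3):
  bit 0 = 0: acc unchanged = O
  bit 1 = 0: acc unchanged = O
  bit 2 = 1: acc = O + (0, 4) = (0, 4)

4P = (0, 4)


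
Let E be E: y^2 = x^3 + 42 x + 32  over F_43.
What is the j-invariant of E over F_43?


Delta = -16(4 a^3 + 27 b^2) mod 43 = 37
-1728 * (4 a)^3 = -1728 * (4*42)^3 mod 43 = 39
j = 39 * 37^(-1) mod 43 = 15

j = 15 (mod 43)


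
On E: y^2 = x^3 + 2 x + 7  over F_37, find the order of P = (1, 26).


Compute successive multiples of P until we hit O:
  1P = (1, 26)
  2P = (31, 1)
  3P = (17, 12)
  4P = (3, 22)
  5P = (0, 9)
  6P = (29, 16)
  7P = (16, 19)
  8P = (24, 2)
  ... (continuing to 17P)
  17P = O

ord(P) = 17


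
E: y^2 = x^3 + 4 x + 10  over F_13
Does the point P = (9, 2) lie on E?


Check whether y^2 = x^3 + 4 x + 10 (mod 13) for (x, y) = (9, 2).
LHS: y^2 = 2^2 mod 13 = 4
RHS: x^3 + 4 x + 10 = 9^3 + 4*9 + 10 mod 13 = 8
LHS != RHS

No, not on the curve


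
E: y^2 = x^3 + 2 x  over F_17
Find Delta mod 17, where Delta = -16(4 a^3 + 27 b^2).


4 a^3 + 27 b^2 = 4*2^3 + 27*0^2 = 32 + 0 = 32
Delta = -16 * (32) = -512
Delta mod 17 = 15

Delta = 15 (mod 17)


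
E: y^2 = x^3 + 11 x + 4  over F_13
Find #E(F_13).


For each x in F_13, count y with y^2 = x^3 + 11 x + 4 mod 13:
  x = 0: RHS = 4, y in [2, 11]  -> 2 point(s)
  x = 1: RHS = 3, y in [4, 9]  -> 2 point(s)
  x = 3: RHS = 12, y in [5, 8]  -> 2 point(s)
  x = 6: RHS = 0, y in [0]  -> 1 point(s)
  x = 9: RHS = 0, y in [0]  -> 1 point(s)
  x = 10: RHS = 9, y in [3, 10]  -> 2 point(s)
  x = 11: RHS = 0, y in [0]  -> 1 point(s)
Affine points: 11. Add the point at infinity: total = 12.

#E(F_13) = 12


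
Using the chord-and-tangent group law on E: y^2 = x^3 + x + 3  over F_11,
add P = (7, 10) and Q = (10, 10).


P != Q, so use the chord formula.
s = (y2 - y1) / (x2 - x1) = (0) / (3) mod 11 = 0
x3 = s^2 - x1 - x2 mod 11 = 0^2 - 7 - 10 = 5
y3 = s (x1 - x3) - y1 mod 11 = 0 * (7 - 5) - 10 = 1

P + Q = (5, 1)


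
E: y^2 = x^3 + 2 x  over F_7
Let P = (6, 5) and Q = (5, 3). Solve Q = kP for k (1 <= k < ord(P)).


Enumerate multiples of P until we hit Q = (5, 3):
  1P = (6, 5)
  2P = (4, 3)
  3P = (5, 3)
Match found at i = 3.

k = 3


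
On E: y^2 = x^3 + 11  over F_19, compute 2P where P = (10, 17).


Doubling: s = (3 x1^2 + a) / (2 y1)
s = (3*10^2 + 0) / (2*17) mod 19 = 1
x3 = s^2 - 2 x1 mod 19 = 1^2 - 2*10 = 0
y3 = s (x1 - x3) - y1 mod 19 = 1 * (10 - 0) - 17 = 12

2P = (0, 12)


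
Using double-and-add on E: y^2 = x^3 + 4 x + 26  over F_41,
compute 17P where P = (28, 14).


k = 17 = 10001_2 (binary, LSB first: 10001)
Double-and-add from P = (28, 14):
  bit 0 = 1: acc = O + (28, 14) = (28, 14)
  bit 1 = 0: acc unchanged = (28, 14)
  bit 2 = 0: acc unchanged = (28, 14)
  bit 3 = 0: acc unchanged = (28, 14)
  bit 4 = 1: acc = (28, 14) + (1, 20) = (8, 18)

17P = (8, 18)


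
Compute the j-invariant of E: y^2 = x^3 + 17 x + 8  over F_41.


Delta = -16(4 a^3 + 27 b^2) mod 41 = 24
-1728 * (4 a)^3 = -1728 * (4*17)^3 mod 41 = 23
j = 23 * 24^(-1) mod 41 = 30

j = 30 (mod 41)


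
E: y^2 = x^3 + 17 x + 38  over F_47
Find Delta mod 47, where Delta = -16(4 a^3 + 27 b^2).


4 a^3 + 27 b^2 = 4*17^3 + 27*38^2 = 19652 + 38988 = 58640
Delta = -16 * (58640) = -938240
Delta mod 47 = 21

Delta = 21 (mod 47)


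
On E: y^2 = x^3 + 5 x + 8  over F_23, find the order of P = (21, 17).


Compute successive multiples of P until we hit O:
  1P = (21, 17)
  2P = (10, 0)
  3P = (21, 6)
  4P = O

ord(P) = 4


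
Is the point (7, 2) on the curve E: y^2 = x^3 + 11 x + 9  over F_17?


Check whether y^2 = x^3 + 11 x + 9 (mod 17) for (x, y) = (7, 2).
LHS: y^2 = 2^2 mod 17 = 4
RHS: x^3 + 11 x + 9 = 7^3 + 11*7 + 9 mod 17 = 4
LHS = RHS

Yes, on the curve


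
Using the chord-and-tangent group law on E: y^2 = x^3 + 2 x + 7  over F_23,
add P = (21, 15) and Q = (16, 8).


P != Q, so use the chord formula.
s = (y2 - y1) / (x2 - x1) = (16) / (18) mod 23 = 6
x3 = s^2 - x1 - x2 mod 23 = 6^2 - 21 - 16 = 22
y3 = s (x1 - x3) - y1 mod 23 = 6 * (21 - 22) - 15 = 2

P + Q = (22, 2)


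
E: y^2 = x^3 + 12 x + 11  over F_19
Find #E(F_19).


For each x in F_19, count y with y^2 = x^3 + 12 x + 11 mod 19:
  x = 0: RHS = 11, y in [7, 12]  -> 2 point(s)
  x = 1: RHS = 5, y in [9, 10]  -> 2 point(s)
  x = 2: RHS = 5, y in [9, 10]  -> 2 point(s)
  x = 3: RHS = 17, y in [6, 13]  -> 2 point(s)
  x = 4: RHS = 9, y in [3, 16]  -> 2 point(s)
  x = 5: RHS = 6, y in [5, 14]  -> 2 point(s)
  x = 7: RHS = 1, y in [1, 18]  -> 2 point(s)
  x = 8: RHS = 11, y in [7, 12]  -> 2 point(s)
  x = 11: RHS = 11, y in [7, 12]  -> 2 point(s)
  x = 14: RHS = 16, y in [4, 15]  -> 2 point(s)
  x = 16: RHS = 5, y in [9, 10]  -> 2 point(s)
  x = 17: RHS = 17, y in [6, 13]  -> 2 point(s)
  x = 18: RHS = 17, y in [6, 13]  -> 2 point(s)
Affine points: 26. Add the point at infinity: total = 27.

#E(F_19) = 27


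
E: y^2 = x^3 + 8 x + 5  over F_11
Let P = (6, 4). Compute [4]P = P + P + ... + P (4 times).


k = 4 = 100_2 (binary, LSB first: 001)
Double-and-add from P = (6, 4):
  bit 0 = 0: acc unchanged = O
  bit 1 = 0: acc unchanged = O
  bit 2 = 1: acc = O + (6, 7) = (6, 7)

4P = (6, 7)


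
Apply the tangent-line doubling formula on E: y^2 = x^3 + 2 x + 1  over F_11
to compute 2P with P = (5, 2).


Doubling: s = (3 x1^2 + a) / (2 y1)
s = (3*5^2 + 2) / (2*2) mod 11 = 0
x3 = s^2 - 2 x1 mod 11 = 0^2 - 2*5 = 1
y3 = s (x1 - x3) - y1 mod 11 = 0 * (5 - 1) - 2 = 9

2P = (1, 9)


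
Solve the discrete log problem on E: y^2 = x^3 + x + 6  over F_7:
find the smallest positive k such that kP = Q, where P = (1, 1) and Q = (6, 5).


Enumerate multiples of P until we hit Q = (6, 5):
  1P = (1, 1)
  2P = (2, 4)
  3P = (6, 5)
Match found at i = 3.

k = 3


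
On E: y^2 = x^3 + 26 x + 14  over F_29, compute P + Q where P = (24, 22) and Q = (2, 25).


P != Q, so use the chord formula.
s = (y2 - y1) / (x2 - x1) = (3) / (7) mod 29 = 17
x3 = s^2 - x1 - x2 mod 29 = 17^2 - 24 - 2 = 2
y3 = s (x1 - x3) - y1 mod 29 = 17 * (24 - 2) - 22 = 4

P + Q = (2, 4)


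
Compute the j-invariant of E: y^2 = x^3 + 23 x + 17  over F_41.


Delta = -16(4 a^3 + 27 b^2) mod 41 = 22
-1728 * (4 a)^3 = -1728 * (4*23)^3 mod 41 = 27
j = 27 * 22^(-1) mod 41 = 18

j = 18 (mod 41)


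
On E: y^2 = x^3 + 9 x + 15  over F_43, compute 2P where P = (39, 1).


Doubling: s = (3 x1^2 + a) / (2 y1)
s = (3*39^2 + 9) / (2*1) mod 43 = 7
x3 = s^2 - 2 x1 mod 43 = 7^2 - 2*39 = 14
y3 = s (x1 - x3) - y1 mod 43 = 7 * (39 - 14) - 1 = 2

2P = (14, 2)


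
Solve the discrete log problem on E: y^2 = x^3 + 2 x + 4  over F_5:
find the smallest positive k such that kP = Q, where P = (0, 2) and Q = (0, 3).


Enumerate multiples of P until we hit Q = (0, 3):
  1P = (0, 2)
  2P = (4, 1)
  3P = (2, 1)
  4P = (2, 4)
  5P = (4, 4)
  6P = (0, 3)
Match found at i = 6.

k = 6


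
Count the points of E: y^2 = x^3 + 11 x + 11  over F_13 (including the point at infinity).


For each x in F_13, count y with y^2 = x^3 + 11 x + 11 mod 13:
  x = 1: RHS = 10, y in [6, 7]  -> 2 point(s)
  x = 5: RHS = 9, y in [3, 10]  -> 2 point(s)
  x = 8: RHS = 0, y in [0]  -> 1 point(s)
  x = 10: RHS = 3, y in [4, 9]  -> 2 point(s)
  x = 12: RHS = 12, y in [5, 8]  -> 2 point(s)
Affine points: 9. Add the point at infinity: total = 10.

#E(F_13) = 10


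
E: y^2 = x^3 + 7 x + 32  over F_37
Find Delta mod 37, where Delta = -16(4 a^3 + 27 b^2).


4 a^3 + 27 b^2 = 4*7^3 + 27*32^2 = 1372 + 27648 = 29020
Delta = -16 * (29020) = -464320
Delta mod 37 = 30

Delta = 30 (mod 37)


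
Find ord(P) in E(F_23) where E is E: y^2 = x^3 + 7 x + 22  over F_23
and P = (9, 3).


Compute successive multiples of P until we hit O:
  1P = (9, 3)
  2P = (11, 21)
  3P = (15, 12)
  4P = (7, 0)
  5P = (15, 11)
  6P = (11, 2)
  7P = (9, 20)
  8P = O

ord(P) = 8


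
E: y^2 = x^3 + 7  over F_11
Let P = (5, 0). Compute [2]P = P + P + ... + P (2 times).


k = 2 = 10_2 (binary, LSB first: 01)
Double-and-add from P = (5, 0):
  bit 0 = 0: acc unchanged = O
  bit 1 = 1: acc = O + O = O

2P = O


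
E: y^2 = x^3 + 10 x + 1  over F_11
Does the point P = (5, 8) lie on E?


Check whether y^2 = x^3 + 10 x + 1 (mod 11) for (x, y) = (5, 8).
LHS: y^2 = 8^2 mod 11 = 9
RHS: x^3 + 10 x + 1 = 5^3 + 10*5 + 1 mod 11 = 0
LHS != RHS

No, not on the curve


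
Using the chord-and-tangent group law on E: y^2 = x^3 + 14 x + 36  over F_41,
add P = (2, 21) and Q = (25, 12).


P != Q, so use the chord formula.
s = (y2 - y1) / (x2 - x1) = (32) / (23) mod 41 = 21
x3 = s^2 - x1 - x2 mod 41 = 21^2 - 2 - 25 = 4
y3 = s (x1 - x3) - y1 mod 41 = 21 * (2 - 4) - 21 = 19

P + Q = (4, 19)


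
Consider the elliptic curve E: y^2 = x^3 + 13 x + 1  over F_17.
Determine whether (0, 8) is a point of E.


Check whether y^2 = x^3 + 13 x + 1 (mod 17) for (x, y) = (0, 8).
LHS: y^2 = 8^2 mod 17 = 13
RHS: x^3 + 13 x + 1 = 0^3 + 13*0 + 1 mod 17 = 1
LHS != RHS

No, not on the curve


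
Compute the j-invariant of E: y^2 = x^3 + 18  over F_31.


Delta = -16(4 a^3 + 27 b^2) mod 31 = 28
-1728 * (4 a)^3 = -1728 * (4*0)^3 mod 31 = 0
j = 0 * 28^(-1) mod 31 = 0

j = 0 (mod 31)


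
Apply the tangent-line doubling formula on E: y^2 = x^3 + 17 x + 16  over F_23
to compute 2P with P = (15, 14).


Doubling: s = (3 x1^2 + a) / (2 y1)
s = (3*15^2 + 17) / (2*14) mod 23 = 5
x3 = s^2 - 2 x1 mod 23 = 5^2 - 2*15 = 18
y3 = s (x1 - x3) - y1 mod 23 = 5 * (15 - 18) - 14 = 17

2P = (18, 17)


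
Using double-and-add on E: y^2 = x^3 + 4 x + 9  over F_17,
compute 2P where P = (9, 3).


k = 2 = 10_2 (binary, LSB first: 01)
Double-and-add from P = (9, 3):
  bit 0 = 0: acc unchanged = O
  bit 1 = 1: acc = O + (14, 15) = (14, 15)

2P = (14, 15)


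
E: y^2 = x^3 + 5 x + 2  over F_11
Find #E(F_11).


For each x in F_11, count y with y^2 = x^3 + 5 x + 2 mod 11:
  x = 2: RHS = 9, y in [3, 8]  -> 2 point(s)
  x = 3: RHS = 0, y in [0]  -> 1 point(s)
  x = 4: RHS = 9, y in [3, 8]  -> 2 point(s)
  x = 5: RHS = 9, y in [3, 8]  -> 2 point(s)
  x = 8: RHS = 4, y in [2, 9]  -> 2 point(s)
Affine points: 9. Add the point at infinity: total = 10.

#E(F_11) = 10


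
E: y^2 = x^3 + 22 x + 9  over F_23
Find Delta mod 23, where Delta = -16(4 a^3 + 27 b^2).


4 a^3 + 27 b^2 = 4*22^3 + 27*9^2 = 42592 + 2187 = 44779
Delta = -16 * (44779) = -716464
Delta mod 23 = 9

Delta = 9 (mod 23)


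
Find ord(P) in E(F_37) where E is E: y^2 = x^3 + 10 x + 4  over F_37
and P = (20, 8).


Compute successive multiples of P until we hit O:
  1P = (20, 8)
  2P = (6, 24)
  3P = (4, 16)
  4P = (4, 21)
  5P = (6, 13)
  6P = (20, 29)
  7P = O

ord(P) = 7


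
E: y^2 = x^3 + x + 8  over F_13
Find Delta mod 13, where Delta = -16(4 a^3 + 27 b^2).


4 a^3 + 27 b^2 = 4*1^3 + 27*8^2 = 4 + 1728 = 1732
Delta = -16 * (1732) = -27712
Delta mod 13 = 4

Delta = 4 (mod 13)


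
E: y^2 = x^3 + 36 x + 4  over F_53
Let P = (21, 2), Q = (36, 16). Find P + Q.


P != Q, so use the chord formula.
s = (y2 - y1) / (x2 - x1) = (14) / (15) mod 53 = 8
x3 = s^2 - x1 - x2 mod 53 = 8^2 - 21 - 36 = 7
y3 = s (x1 - x3) - y1 mod 53 = 8 * (21 - 7) - 2 = 4

P + Q = (7, 4)


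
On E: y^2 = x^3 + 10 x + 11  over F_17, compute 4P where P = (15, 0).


k = 4 = 100_2 (binary, LSB first: 001)
Double-and-add from P = (15, 0):
  bit 0 = 0: acc unchanged = O
  bit 1 = 0: acc unchanged = O
  bit 2 = 1: acc = O + O = O

4P = O


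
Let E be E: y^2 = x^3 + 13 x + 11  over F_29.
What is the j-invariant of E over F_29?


Delta = -16(4 a^3 + 27 b^2) mod 29 = 28
-1728 * (4 a)^3 = -1728 * (4*13)^3 mod 29 = 18
j = 18 * 28^(-1) mod 29 = 11

j = 11 (mod 29)


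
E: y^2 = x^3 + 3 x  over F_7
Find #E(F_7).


For each x in F_7, count y with y^2 = x^3 + 3 x + 0 mod 7:
  x = 0: RHS = 0, y in [0]  -> 1 point(s)
  x = 1: RHS = 4, y in [2, 5]  -> 2 point(s)
  x = 2: RHS = 0, y in [0]  -> 1 point(s)
  x = 3: RHS = 1, y in [1, 6]  -> 2 point(s)
  x = 5: RHS = 0, y in [0]  -> 1 point(s)
Affine points: 7. Add the point at infinity: total = 8.

#E(F_7) = 8


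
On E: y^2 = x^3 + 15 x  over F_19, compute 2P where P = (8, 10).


Doubling: s = (3 x1^2 + a) / (2 y1)
s = (3*8^2 + 15) / (2*10) mod 19 = 17
x3 = s^2 - 2 x1 mod 19 = 17^2 - 2*8 = 7
y3 = s (x1 - x3) - y1 mod 19 = 17 * (8 - 7) - 10 = 7

2P = (7, 7)


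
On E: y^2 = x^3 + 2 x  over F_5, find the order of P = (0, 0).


Compute successive multiples of P until we hit O:
  1P = (0, 0)
  2P = O

ord(P) = 2


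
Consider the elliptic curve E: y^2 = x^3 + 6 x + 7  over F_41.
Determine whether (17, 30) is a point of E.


Check whether y^2 = x^3 + 6 x + 7 (mod 41) for (x, y) = (17, 30).
LHS: y^2 = 30^2 mod 41 = 39
RHS: x^3 + 6 x + 7 = 17^3 + 6*17 + 7 mod 41 = 20
LHS != RHS

No, not on the curve


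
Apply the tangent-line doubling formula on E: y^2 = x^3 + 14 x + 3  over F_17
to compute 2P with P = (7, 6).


Doubling: s = (3 x1^2 + a) / (2 y1)
s = (3*7^2 + 14) / (2*6) mod 17 = 12
x3 = s^2 - 2 x1 mod 17 = 12^2 - 2*7 = 11
y3 = s (x1 - x3) - y1 mod 17 = 12 * (7 - 11) - 6 = 14

2P = (11, 14)


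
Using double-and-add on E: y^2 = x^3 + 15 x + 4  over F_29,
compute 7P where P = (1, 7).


k = 7 = 111_2 (binary, LSB first: 111)
Double-and-add from P = (1, 7):
  bit 0 = 1: acc = O + (1, 7) = (1, 7)
  bit 1 = 1: acc = (1, 7) + (18, 25) = (5, 28)
  bit 2 = 1: acc = (5, 28) + (27, 16) = (10, 9)

7P = (10, 9)


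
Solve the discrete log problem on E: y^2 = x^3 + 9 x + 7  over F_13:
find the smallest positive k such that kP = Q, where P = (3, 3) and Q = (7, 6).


Enumerate multiples of P until we hit Q = (7, 6):
  1P = (3, 3)
  2P = (4, 4)
  3P = (7, 6)
Match found at i = 3.

k = 3


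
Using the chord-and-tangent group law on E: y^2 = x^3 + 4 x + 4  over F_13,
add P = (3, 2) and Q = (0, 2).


P != Q, so use the chord formula.
s = (y2 - y1) / (x2 - x1) = (0) / (10) mod 13 = 0
x3 = s^2 - x1 - x2 mod 13 = 0^2 - 3 - 0 = 10
y3 = s (x1 - x3) - y1 mod 13 = 0 * (3 - 10) - 2 = 11

P + Q = (10, 11)


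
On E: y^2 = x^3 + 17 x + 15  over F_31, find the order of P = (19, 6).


Compute successive multiples of P until we hit O:
  1P = (19, 6)
  2P = (12, 26)
  3P = (5, 16)
  4P = (17, 28)
  5P = (23, 7)
  6P = (22, 1)
  7P = (10, 10)
  8P = (11, 18)
  ... (continuing to 17P)
  17P = O

ord(P) = 17


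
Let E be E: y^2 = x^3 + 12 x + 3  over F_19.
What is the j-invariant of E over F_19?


Delta = -16(4 a^3 + 27 b^2) mod 19 = 14
-1728 * (4 a)^3 = -1728 * (4*12)^3 mod 19 = 12
j = 12 * 14^(-1) mod 19 = 9

j = 9 (mod 19)


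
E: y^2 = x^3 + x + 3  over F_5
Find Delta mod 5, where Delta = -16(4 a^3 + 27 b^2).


4 a^3 + 27 b^2 = 4*1^3 + 27*3^2 = 4 + 243 = 247
Delta = -16 * (247) = -3952
Delta mod 5 = 3

Delta = 3 (mod 5)


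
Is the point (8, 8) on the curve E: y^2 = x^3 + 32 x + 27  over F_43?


Check whether y^2 = x^3 + 32 x + 27 (mod 43) for (x, y) = (8, 8).
LHS: y^2 = 8^2 mod 43 = 21
RHS: x^3 + 32 x + 27 = 8^3 + 32*8 + 27 mod 43 = 21
LHS = RHS

Yes, on the curve


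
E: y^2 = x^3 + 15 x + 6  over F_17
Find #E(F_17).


For each x in F_17, count y with y^2 = x^3 + 15 x + 6 mod 17:
  x = 5: RHS = 2, y in [6, 11]  -> 2 point(s)
  x = 8: RHS = 9, y in [3, 14]  -> 2 point(s)
  x = 10: RHS = 0, y in [0]  -> 1 point(s)
  x = 13: RHS = 1, y in [1, 16]  -> 2 point(s)
  x = 14: RHS = 2, y in [6, 11]  -> 2 point(s)
  x = 15: RHS = 2, y in [6, 11]  -> 2 point(s)
Affine points: 11. Add the point at infinity: total = 12.

#E(F_17) = 12


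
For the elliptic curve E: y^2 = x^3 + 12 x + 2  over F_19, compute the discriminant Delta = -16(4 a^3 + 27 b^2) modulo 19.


4 a^3 + 27 b^2 = 4*12^3 + 27*2^2 = 6912 + 108 = 7020
Delta = -16 * (7020) = -112320
Delta mod 19 = 8

Delta = 8 (mod 19)


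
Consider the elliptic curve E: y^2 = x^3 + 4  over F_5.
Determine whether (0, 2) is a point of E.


Check whether y^2 = x^3 + 0 x + 4 (mod 5) for (x, y) = (0, 2).
LHS: y^2 = 2^2 mod 5 = 4
RHS: x^3 + 0 x + 4 = 0^3 + 0*0 + 4 mod 5 = 4
LHS = RHS

Yes, on the curve


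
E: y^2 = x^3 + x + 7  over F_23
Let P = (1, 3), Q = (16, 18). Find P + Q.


P != Q, so use the chord formula.
s = (y2 - y1) / (x2 - x1) = (15) / (15) mod 23 = 1
x3 = s^2 - x1 - x2 mod 23 = 1^2 - 1 - 16 = 7
y3 = s (x1 - x3) - y1 mod 23 = 1 * (1 - 7) - 3 = 14

P + Q = (7, 14)


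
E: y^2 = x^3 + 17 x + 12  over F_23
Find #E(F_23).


For each x in F_23, count y with y^2 = x^3 + 17 x + 12 mod 23:
  x = 0: RHS = 12, y in [9, 14]  -> 2 point(s)
  x = 2: RHS = 8, y in [10, 13]  -> 2 point(s)
  x = 4: RHS = 6, y in [11, 12]  -> 2 point(s)
  x = 6: RHS = 8, y in [10, 13]  -> 2 point(s)
  x = 8: RHS = 16, y in [4, 19]  -> 2 point(s)
  x = 10: RHS = 9, y in [3, 20]  -> 2 point(s)
  x = 11: RHS = 12, y in [9, 14]  -> 2 point(s)
  x = 12: RHS = 12, y in [9, 14]  -> 2 point(s)
  x = 14: RHS = 4, y in [2, 21]  -> 2 point(s)
  x = 15: RHS = 8, y in [10, 13]  -> 2 point(s)
  x = 17: RHS = 16, y in [4, 19]  -> 2 point(s)
  x = 18: RHS = 9, y in [3, 20]  -> 2 point(s)
  x = 19: RHS = 18, y in [8, 15]  -> 2 point(s)
  x = 20: RHS = 3, y in [7, 16]  -> 2 point(s)
  x = 21: RHS = 16, y in [4, 19]  -> 2 point(s)
Affine points: 30. Add the point at infinity: total = 31.

#E(F_23) = 31


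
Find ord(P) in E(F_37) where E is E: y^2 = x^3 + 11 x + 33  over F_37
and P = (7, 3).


Compute successive multiples of P until we hit O:
  1P = (7, 3)
  2P = (34, 26)
  3P = (32, 36)
  4P = (31, 26)
  5P = (33, 6)
  6P = (9, 11)
  7P = (0, 25)
  8P = (21, 4)
  ... (continuing to 43P)
  43P = O

ord(P) = 43


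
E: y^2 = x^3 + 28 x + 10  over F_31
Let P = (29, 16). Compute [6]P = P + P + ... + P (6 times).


k = 6 = 110_2 (binary, LSB first: 011)
Double-and-add from P = (29, 16):
  bit 0 = 0: acc unchanged = O
  bit 1 = 1: acc = O + (23, 7) = (23, 7)
  bit 2 = 1: acc = (23, 7) + (20, 18) = (29, 15)

6P = (29, 15)


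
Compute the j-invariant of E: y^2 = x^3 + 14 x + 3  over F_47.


Delta = -16(4 a^3 + 27 b^2) mod 47 = 36
-1728 * (4 a)^3 = -1728 * (4*14)^3 mod 47 = 29
j = 29 * 36^(-1) mod 47 = 23

j = 23 (mod 47)


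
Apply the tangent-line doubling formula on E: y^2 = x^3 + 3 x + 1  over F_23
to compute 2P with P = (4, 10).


Doubling: s = (3 x1^2 + a) / (2 y1)
s = (3*4^2 + 3) / (2*10) mod 23 = 6
x3 = s^2 - 2 x1 mod 23 = 6^2 - 2*4 = 5
y3 = s (x1 - x3) - y1 mod 23 = 6 * (4 - 5) - 10 = 7

2P = (5, 7)


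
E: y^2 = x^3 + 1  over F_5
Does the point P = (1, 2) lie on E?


Check whether y^2 = x^3 + 0 x + 1 (mod 5) for (x, y) = (1, 2).
LHS: y^2 = 2^2 mod 5 = 4
RHS: x^3 + 0 x + 1 = 1^3 + 0*1 + 1 mod 5 = 2
LHS != RHS

No, not on the curve


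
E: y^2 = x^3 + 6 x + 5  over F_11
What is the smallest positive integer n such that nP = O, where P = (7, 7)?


Compute successive multiples of P until we hit O:
  1P = (7, 7)
  2P = (2, 6)
  3P = (6, 2)
  4P = (1, 1)
  5P = (4, 7)
  6P = (0, 4)
  7P = (8, 2)
  8P = (10, 8)
  ... (continuing to 17P)
  17P = O

ord(P) = 17


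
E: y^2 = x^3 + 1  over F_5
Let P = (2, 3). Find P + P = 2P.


Doubling: s = (3 x1^2 + a) / (2 y1)
s = (3*2^2 + 0) / (2*3) mod 5 = 2
x3 = s^2 - 2 x1 mod 5 = 2^2 - 2*2 = 0
y3 = s (x1 - x3) - y1 mod 5 = 2 * (2 - 0) - 3 = 1

2P = (0, 1)


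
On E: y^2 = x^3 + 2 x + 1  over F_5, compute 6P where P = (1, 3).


k = 6 = 110_2 (binary, LSB first: 011)
Double-and-add from P = (1, 3):
  bit 0 = 0: acc unchanged = O
  bit 1 = 1: acc = O + (3, 2) = (3, 2)
  bit 2 = 1: acc = (3, 2) + (0, 1) = (1, 2)

6P = (1, 2)


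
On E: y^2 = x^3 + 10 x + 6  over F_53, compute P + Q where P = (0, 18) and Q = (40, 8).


P != Q, so use the chord formula.
s = (y2 - y1) / (x2 - x1) = (43) / (40) mod 53 = 13
x3 = s^2 - x1 - x2 mod 53 = 13^2 - 0 - 40 = 23
y3 = s (x1 - x3) - y1 mod 53 = 13 * (0 - 23) - 18 = 1

P + Q = (23, 1)


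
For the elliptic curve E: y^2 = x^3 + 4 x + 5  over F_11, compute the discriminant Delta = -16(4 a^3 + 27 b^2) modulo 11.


4 a^3 + 27 b^2 = 4*4^3 + 27*5^2 = 256 + 675 = 931
Delta = -16 * (931) = -14896
Delta mod 11 = 9

Delta = 9 (mod 11)


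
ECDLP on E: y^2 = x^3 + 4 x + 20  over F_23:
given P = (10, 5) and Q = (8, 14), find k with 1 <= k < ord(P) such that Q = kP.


Enumerate multiples of P until we hit Q = (8, 14):
  1P = (10, 5)
  2P = (9, 7)
  3P = (8, 14)
Match found at i = 3.

k = 3


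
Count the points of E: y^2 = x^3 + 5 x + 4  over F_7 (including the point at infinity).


For each x in F_7, count y with y^2 = x^3 + 5 x + 4 mod 7:
  x = 0: RHS = 4, y in [2, 5]  -> 2 point(s)
  x = 2: RHS = 1, y in [1, 6]  -> 2 point(s)
  x = 3: RHS = 4, y in [2, 5]  -> 2 point(s)
  x = 4: RHS = 4, y in [2, 5]  -> 2 point(s)
  x = 5: RHS = 0, y in [0]  -> 1 point(s)
Affine points: 9. Add the point at infinity: total = 10.

#E(F_7) = 10


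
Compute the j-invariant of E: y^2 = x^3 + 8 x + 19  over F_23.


Delta = -16(4 a^3 + 27 b^2) mod 23 = 18
-1728 * (4 a)^3 = -1728 * (4*8)^3 mod 23 = 21
j = 21 * 18^(-1) mod 23 = 5

j = 5 (mod 23)


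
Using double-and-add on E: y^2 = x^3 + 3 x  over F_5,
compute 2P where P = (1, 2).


k = 2 = 10_2 (binary, LSB first: 01)
Double-and-add from P = (1, 2):
  bit 0 = 0: acc unchanged = O
  bit 1 = 1: acc = O + (4, 1) = (4, 1)

2P = (4, 1)


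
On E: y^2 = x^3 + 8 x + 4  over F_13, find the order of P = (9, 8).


Compute successive multiples of P until we hit O:
  1P = (9, 8)
  2P = (4, 3)
  3P = (1, 0)
  4P = (4, 10)
  5P = (9, 5)
  6P = O

ord(P) = 6


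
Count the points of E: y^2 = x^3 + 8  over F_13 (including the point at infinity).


For each x in F_13, count y with y^2 = x^3 + 0 x + 8 mod 13:
  x = 1: RHS = 9, y in [3, 10]  -> 2 point(s)
  x = 2: RHS = 3, y in [4, 9]  -> 2 point(s)
  x = 3: RHS = 9, y in [3, 10]  -> 2 point(s)
  x = 5: RHS = 3, y in [4, 9]  -> 2 point(s)
  x = 6: RHS = 3, y in [4, 9]  -> 2 point(s)
  x = 7: RHS = 0, y in [0]  -> 1 point(s)
  x = 8: RHS = 0, y in [0]  -> 1 point(s)
  x = 9: RHS = 9, y in [3, 10]  -> 2 point(s)
  x = 11: RHS = 0, y in [0]  -> 1 point(s)
Affine points: 15. Add the point at infinity: total = 16.

#E(F_13) = 16


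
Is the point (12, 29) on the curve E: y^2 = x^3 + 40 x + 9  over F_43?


Check whether y^2 = x^3 + 40 x + 9 (mod 43) for (x, y) = (12, 29).
LHS: y^2 = 29^2 mod 43 = 24
RHS: x^3 + 40 x + 9 = 12^3 + 40*12 + 9 mod 43 = 24
LHS = RHS

Yes, on the curve


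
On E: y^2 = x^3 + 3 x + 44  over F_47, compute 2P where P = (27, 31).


Doubling: s = (3 x1^2 + a) / (2 y1)
s = (3*27^2 + 3) / (2*31) mod 47 = 5
x3 = s^2 - 2 x1 mod 47 = 5^2 - 2*27 = 18
y3 = s (x1 - x3) - y1 mod 47 = 5 * (27 - 18) - 31 = 14

2P = (18, 14)


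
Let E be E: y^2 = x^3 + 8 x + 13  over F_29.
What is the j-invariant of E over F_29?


Delta = -16(4 a^3 + 27 b^2) mod 29 = 16
-1728 * (4 a)^3 = -1728 * (4*8)^3 mod 29 = 5
j = 5 * 16^(-1) mod 29 = 13

j = 13 (mod 29)


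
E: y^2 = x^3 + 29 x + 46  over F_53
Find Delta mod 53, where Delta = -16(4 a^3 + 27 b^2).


4 a^3 + 27 b^2 = 4*29^3 + 27*46^2 = 97556 + 57132 = 154688
Delta = -16 * (154688) = -2475008
Delta mod 53 = 39

Delta = 39 (mod 53)


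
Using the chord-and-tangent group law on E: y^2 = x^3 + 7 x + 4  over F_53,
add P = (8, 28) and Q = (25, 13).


P != Q, so use the chord formula.
s = (y2 - y1) / (x2 - x1) = (38) / (17) mod 53 = 49
x3 = s^2 - x1 - x2 mod 53 = 49^2 - 8 - 25 = 36
y3 = s (x1 - x3) - y1 mod 53 = 49 * (8 - 36) - 28 = 31

P + Q = (36, 31)


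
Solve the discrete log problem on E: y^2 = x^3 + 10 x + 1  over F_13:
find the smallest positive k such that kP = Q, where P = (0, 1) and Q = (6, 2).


Enumerate multiples of P until we hit Q = (6, 2):
  1P = (0, 1)
  2P = (12, 4)
  3P = (10, 3)
  4P = (2, 9)
  5P = (1, 8)
  6P = (9, 1)
  7P = (4, 12)
  8P = (6, 2)
Match found at i = 8.

k = 8


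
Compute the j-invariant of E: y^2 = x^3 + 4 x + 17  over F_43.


Delta = -16(4 a^3 + 27 b^2) mod 43 = 13
-1728 * (4 a)^3 = -1728 * (4*4)^3 mod 43 = 41
j = 41 * 13^(-1) mod 43 = 23

j = 23 (mod 43)


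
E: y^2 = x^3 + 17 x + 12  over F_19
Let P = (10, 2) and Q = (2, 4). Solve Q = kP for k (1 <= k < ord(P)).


Enumerate multiples of P until we hit Q = (2, 4):
  1P = (10, 2)
  2P = (6, 11)
  3P = (14, 7)
  4P = (12, 5)
  5P = (4, 7)
  6P = (2, 4)
Match found at i = 6.

k = 6


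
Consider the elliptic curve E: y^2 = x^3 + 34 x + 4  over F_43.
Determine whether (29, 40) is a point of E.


Check whether y^2 = x^3 + 34 x + 4 (mod 43) for (x, y) = (29, 40).
LHS: y^2 = 40^2 mod 43 = 9
RHS: x^3 + 34 x + 4 = 29^3 + 34*29 + 4 mod 43 = 9
LHS = RHS

Yes, on the curve


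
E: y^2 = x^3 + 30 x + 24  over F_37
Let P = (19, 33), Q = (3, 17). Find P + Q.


P != Q, so use the chord formula.
s = (y2 - y1) / (x2 - x1) = (21) / (21) mod 37 = 1
x3 = s^2 - x1 - x2 mod 37 = 1^2 - 19 - 3 = 16
y3 = s (x1 - x3) - y1 mod 37 = 1 * (19 - 16) - 33 = 7

P + Q = (16, 7)


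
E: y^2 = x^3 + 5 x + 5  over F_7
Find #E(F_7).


For each x in F_7, count y with y^2 = x^3 + 5 x + 5 mod 7:
  x = 1: RHS = 4, y in [2, 5]  -> 2 point(s)
  x = 2: RHS = 2, y in [3, 4]  -> 2 point(s)
  x = 5: RHS = 1, y in [1, 6]  -> 2 point(s)
Affine points: 6. Add the point at infinity: total = 7.

#E(F_7) = 7


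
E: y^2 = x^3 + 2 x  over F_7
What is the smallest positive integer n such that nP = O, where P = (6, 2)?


Compute successive multiples of P until we hit O:
  1P = (6, 2)
  2P = (4, 4)
  3P = (5, 4)
  4P = (0, 0)
  5P = (5, 3)
  6P = (4, 3)
  7P = (6, 5)
  8P = O

ord(P) = 8


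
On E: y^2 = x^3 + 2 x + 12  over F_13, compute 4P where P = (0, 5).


k = 4 = 100_2 (binary, LSB first: 001)
Double-and-add from P = (0, 5):
  bit 0 = 0: acc unchanged = O
  bit 1 = 0: acc unchanged = O
  bit 2 = 1: acc = O + (11, 0) = (11, 0)

4P = (11, 0)


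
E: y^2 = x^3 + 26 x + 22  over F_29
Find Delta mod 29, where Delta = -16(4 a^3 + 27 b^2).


4 a^3 + 27 b^2 = 4*26^3 + 27*22^2 = 70304 + 13068 = 83372
Delta = -16 * (83372) = -1333952
Delta mod 29 = 19

Delta = 19 (mod 29)


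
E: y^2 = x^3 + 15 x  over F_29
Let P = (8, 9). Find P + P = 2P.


Doubling: s = (3 x1^2 + a) / (2 y1)
s = (3*8^2 + 15) / (2*9) mod 29 = 26
x3 = s^2 - 2 x1 mod 29 = 26^2 - 2*8 = 22
y3 = s (x1 - x3) - y1 mod 29 = 26 * (8 - 22) - 9 = 4

2P = (22, 4)


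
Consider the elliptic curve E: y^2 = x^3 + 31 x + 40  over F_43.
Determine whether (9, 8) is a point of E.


Check whether y^2 = x^3 + 31 x + 40 (mod 43) for (x, y) = (9, 8).
LHS: y^2 = 8^2 mod 43 = 21
RHS: x^3 + 31 x + 40 = 9^3 + 31*9 + 40 mod 43 = 16
LHS != RHS

No, not on the curve


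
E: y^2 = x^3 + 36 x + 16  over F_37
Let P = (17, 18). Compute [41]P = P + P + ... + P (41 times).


k = 41 = 101001_2 (binary, LSB first: 100101)
Double-and-add from P = (17, 18):
  bit 0 = 1: acc = O + (17, 18) = (17, 18)
  bit 1 = 0: acc unchanged = (17, 18)
  bit 2 = 0: acc unchanged = (17, 18)
  bit 3 = 1: acc = (17, 18) + (12, 20) = (20, 35)
  bit 4 = 0: acc unchanged = (20, 35)
  bit 5 = 1: acc = (20, 35) + (1, 4) = (12, 17)

41P = (12, 17)


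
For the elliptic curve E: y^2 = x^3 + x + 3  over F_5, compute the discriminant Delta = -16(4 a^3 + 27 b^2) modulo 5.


4 a^3 + 27 b^2 = 4*1^3 + 27*3^2 = 4 + 243 = 247
Delta = -16 * (247) = -3952
Delta mod 5 = 3

Delta = 3 (mod 5)


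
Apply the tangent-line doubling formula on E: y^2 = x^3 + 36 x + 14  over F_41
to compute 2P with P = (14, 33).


Doubling: s = (3 x1^2 + a) / (2 y1)
s = (3*14^2 + 36) / (2*33) mod 41 = 2
x3 = s^2 - 2 x1 mod 41 = 2^2 - 2*14 = 17
y3 = s (x1 - x3) - y1 mod 41 = 2 * (14 - 17) - 33 = 2

2P = (17, 2)


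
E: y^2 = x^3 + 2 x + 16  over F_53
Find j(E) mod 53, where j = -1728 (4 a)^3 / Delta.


Delta = -16(4 a^3 + 27 b^2) mod 53 = 37
-1728 * (4 a)^3 = -1728 * (4*2)^3 mod 53 = 46
j = 46 * 37^(-1) mod 53 = 17

j = 17 (mod 53)


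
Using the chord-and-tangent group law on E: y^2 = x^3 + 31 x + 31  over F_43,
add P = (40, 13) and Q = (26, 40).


P != Q, so use the chord formula.
s = (y2 - y1) / (x2 - x1) = (27) / (29) mod 43 = 38
x3 = s^2 - x1 - x2 mod 43 = 38^2 - 40 - 26 = 2
y3 = s (x1 - x3) - y1 mod 43 = 38 * (40 - 2) - 13 = 12

P + Q = (2, 12)


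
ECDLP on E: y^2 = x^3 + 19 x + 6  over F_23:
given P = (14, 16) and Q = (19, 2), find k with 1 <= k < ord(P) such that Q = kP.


Enumerate multiples of P until we hit Q = (19, 2):
  1P = (14, 16)
  2P = (19, 2)
Match found at i = 2.

k = 2


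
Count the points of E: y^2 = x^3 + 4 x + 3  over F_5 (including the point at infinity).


For each x in F_5, count y with y^2 = x^3 + 4 x + 3 mod 5:
  x = 2: RHS = 4, y in [2, 3]  -> 2 point(s)
Affine points: 2. Add the point at infinity: total = 3.

#E(F_5) = 3


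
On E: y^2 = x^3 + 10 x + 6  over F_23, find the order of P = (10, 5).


Compute successive multiples of P until we hit O:
  1P = (10, 5)
  2P = (21, 22)
  3P = (21, 1)
  4P = (10, 18)
  5P = O

ord(P) = 5


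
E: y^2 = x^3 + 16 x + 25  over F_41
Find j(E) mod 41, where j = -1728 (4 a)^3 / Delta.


Delta = -16(4 a^3 + 27 b^2) mod 41 = 36
-1728 * (4 a)^3 = -1728 * (4*16)^3 mod 41 = 19
j = 19 * 36^(-1) mod 41 = 29

j = 29 (mod 41)


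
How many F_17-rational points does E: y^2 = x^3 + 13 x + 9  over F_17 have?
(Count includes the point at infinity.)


For each x in F_17, count y with y^2 = x^3 + 13 x + 9 mod 17:
  x = 0: RHS = 9, y in [3, 14]  -> 2 point(s)
  x = 2: RHS = 9, y in [3, 14]  -> 2 point(s)
  x = 7: RHS = 1, y in [1, 16]  -> 2 point(s)
  x = 8: RHS = 13, y in [8, 9]  -> 2 point(s)
  x = 10: RHS = 0, y in [0]  -> 1 point(s)
  x = 11: RHS = 4, y in [2, 15]  -> 2 point(s)
  x = 15: RHS = 9, y in [3, 14]  -> 2 point(s)
Affine points: 13. Add the point at infinity: total = 14.

#E(F_17) = 14


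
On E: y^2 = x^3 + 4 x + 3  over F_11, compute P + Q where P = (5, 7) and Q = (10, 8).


P != Q, so use the chord formula.
s = (y2 - y1) / (x2 - x1) = (1) / (5) mod 11 = 9
x3 = s^2 - x1 - x2 mod 11 = 9^2 - 5 - 10 = 0
y3 = s (x1 - x3) - y1 mod 11 = 9 * (5 - 0) - 7 = 5

P + Q = (0, 5)


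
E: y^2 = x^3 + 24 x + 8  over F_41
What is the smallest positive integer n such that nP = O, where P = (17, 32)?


Compute successive multiples of P until we hit O:
  1P = (17, 32)
  2P = (28, 0)
  3P = (17, 9)
  4P = O

ord(P) = 4


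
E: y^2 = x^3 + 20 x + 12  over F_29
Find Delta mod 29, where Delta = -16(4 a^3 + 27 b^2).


4 a^3 + 27 b^2 = 4*20^3 + 27*12^2 = 32000 + 3888 = 35888
Delta = -16 * (35888) = -574208
Delta mod 29 = 21

Delta = 21 (mod 29)


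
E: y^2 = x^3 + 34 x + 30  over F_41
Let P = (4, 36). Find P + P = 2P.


Doubling: s = (3 x1^2 + a) / (2 y1)
s = (3*4^2 + 34) / (2*36) mod 41 = 0
x3 = s^2 - 2 x1 mod 41 = 0^2 - 2*4 = 33
y3 = s (x1 - x3) - y1 mod 41 = 0 * (4 - 33) - 36 = 5

2P = (33, 5)


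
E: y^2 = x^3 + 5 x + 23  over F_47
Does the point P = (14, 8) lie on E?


Check whether y^2 = x^3 + 5 x + 23 (mod 47) for (x, y) = (14, 8).
LHS: y^2 = 8^2 mod 47 = 17
RHS: x^3 + 5 x + 23 = 14^3 + 5*14 + 23 mod 47 = 17
LHS = RHS

Yes, on the curve


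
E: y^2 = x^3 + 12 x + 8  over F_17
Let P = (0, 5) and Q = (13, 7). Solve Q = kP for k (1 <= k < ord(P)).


Enumerate multiples of P until we hit Q = (13, 7):
  1P = (0, 5)
  2P = (13, 10)
  3P = (13, 7)
Match found at i = 3.

k = 3


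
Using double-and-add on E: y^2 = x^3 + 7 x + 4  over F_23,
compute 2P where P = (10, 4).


k = 2 = 10_2 (binary, LSB first: 01)
Double-and-add from P = (10, 4):
  bit 0 = 0: acc unchanged = O
  bit 1 = 1: acc = O + (4, 2) = (4, 2)

2P = (4, 2)


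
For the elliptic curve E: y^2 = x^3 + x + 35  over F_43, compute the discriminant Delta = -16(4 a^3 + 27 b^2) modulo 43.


4 a^3 + 27 b^2 = 4*1^3 + 27*35^2 = 4 + 33075 = 33079
Delta = -16 * (33079) = -529264
Delta mod 43 = 23

Delta = 23 (mod 43)


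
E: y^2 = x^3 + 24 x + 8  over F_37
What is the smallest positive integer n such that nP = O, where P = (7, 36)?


Compute successive multiples of P until we hit O:
  1P = (7, 36)
  2P = (35, 27)
  3P = (33, 12)
  4P = (25, 29)
  5P = (16, 23)
  6P = (17, 36)
  7P = (13, 1)
  8P = (13, 36)
  ... (continuing to 15P)
  15P = O

ord(P) = 15


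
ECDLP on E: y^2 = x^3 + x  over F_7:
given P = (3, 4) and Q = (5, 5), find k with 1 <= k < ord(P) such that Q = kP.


Enumerate multiples of P until we hit Q = (5, 5):
  1P = (3, 4)
  2P = (1, 3)
  3P = (5, 2)
  4P = (0, 0)
  5P = (5, 5)
Match found at i = 5.

k = 5


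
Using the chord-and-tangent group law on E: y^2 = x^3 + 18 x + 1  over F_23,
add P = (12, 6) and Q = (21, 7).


P != Q, so use the chord formula.
s = (y2 - y1) / (x2 - x1) = (1) / (9) mod 23 = 18
x3 = s^2 - x1 - x2 mod 23 = 18^2 - 12 - 21 = 15
y3 = s (x1 - x3) - y1 mod 23 = 18 * (12 - 15) - 6 = 9

P + Q = (15, 9)


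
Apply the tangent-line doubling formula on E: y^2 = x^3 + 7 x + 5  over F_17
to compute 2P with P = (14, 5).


Doubling: s = (3 x1^2 + a) / (2 y1)
s = (3*14^2 + 7) / (2*5) mod 17 = 0
x3 = s^2 - 2 x1 mod 17 = 0^2 - 2*14 = 6
y3 = s (x1 - x3) - y1 mod 17 = 0 * (14 - 6) - 5 = 12

2P = (6, 12)


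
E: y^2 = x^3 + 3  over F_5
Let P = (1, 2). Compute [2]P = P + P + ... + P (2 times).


k = 2 = 10_2 (binary, LSB first: 01)
Double-and-add from P = (1, 2):
  bit 0 = 0: acc unchanged = O
  bit 1 = 1: acc = O + (2, 1) = (2, 1)

2P = (2, 1)


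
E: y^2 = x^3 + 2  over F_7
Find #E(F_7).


For each x in F_7, count y with y^2 = x^3 + 0 x + 2 mod 7:
  x = 0: RHS = 2, y in [3, 4]  -> 2 point(s)
  x = 3: RHS = 1, y in [1, 6]  -> 2 point(s)
  x = 5: RHS = 1, y in [1, 6]  -> 2 point(s)
  x = 6: RHS = 1, y in [1, 6]  -> 2 point(s)
Affine points: 8. Add the point at infinity: total = 9.

#E(F_7) = 9


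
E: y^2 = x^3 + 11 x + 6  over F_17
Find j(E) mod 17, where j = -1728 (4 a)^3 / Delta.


Delta = -16(4 a^3 + 27 b^2) mod 17 = 6
-1728 * (4 a)^3 = -1728 * (4*11)^3 mod 17 = 16
j = 16 * 6^(-1) mod 17 = 14

j = 14 (mod 17)


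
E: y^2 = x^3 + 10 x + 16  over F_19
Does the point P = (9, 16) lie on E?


Check whether y^2 = x^3 + 10 x + 16 (mod 19) for (x, y) = (9, 16).
LHS: y^2 = 16^2 mod 19 = 9
RHS: x^3 + 10 x + 16 = 9^3 + 10*9 + 16 mod 19 = 18
LHS != RHS

No, not on the curve


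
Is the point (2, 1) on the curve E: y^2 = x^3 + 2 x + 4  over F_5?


Check whether y^2 = x^3 + 2 x + 4 (mod 5) for (x, y) = (2, 1).
LHS: y^2 = 1^2 mod 5 = 1
RHS: x^3 + 2 x + 4 = 2^3 + 2*2 + 4 mod 5 = 1
LHS = RHS

Yes, on the curve


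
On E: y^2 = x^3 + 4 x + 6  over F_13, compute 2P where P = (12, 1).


Doubling: s = (3 x1^2 + a) / (2 y1)
s = (3*12^2 + 4) / (2*1) mod 13 = 10
x3 = s^2 - 2 x1 mod 13 = 10^2 - 2*12 = 11
y3 = s (x1 - x3) - y1 mod 13 = 10 * (12 - 11) - 1 = 9

2P = (11, 9)


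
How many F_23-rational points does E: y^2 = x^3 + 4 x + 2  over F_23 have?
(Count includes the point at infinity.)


For each x in F_23, count y with y^2 = x^3 + 4 x + 2 mod 23:
  x = 0: RHS = 2, y in [5, 18]  -> 2 point(s)
  x = 2: RHS = 18, y in [8, 15]  -> 2 point(s)
  x = 3: RHS = 18, y in [8, 15]  -> 2 point(s)
  x = 4: RHS = 13, y in [6, 17]  -> 2 point(s)
  x = 5: RHS = 9, y in [3, 20]  -> 2 point(s)
  x = 6: RHS = 12, y in [9, 14]  -> 2 point(s)
  x = 9: RHS = 8, y in [10, 13]  -> 2 point(s)
  x = 18: RHS = 18, y in [8, 15]  -> 2 point(s)
  x = 20: RHS = 9, y in [3, 20]  -> 2 point(s)
  x = 21: RHS = 9, y in [3, 20]  -> 2 point(s)
Affine points: 20. Add the point at infinity: total = 21.

#E(F_23) = 21


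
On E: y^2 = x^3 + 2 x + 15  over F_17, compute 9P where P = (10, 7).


k = 9 = 1001_2 (binary, LSB first: 1001)
Double-and-add from P = (10, 7):
  bit 0 = 1: acc = O + (10, 7) = (10, 7)
  bit 1 = 0: acc unchanged = (10, 7)
  bit 2 = 0: acc unchanged = (10, 7)
  bit 3 = 1: acc = (10, 7) + (14, 13) = (8, 13)

9P = (8, 13)


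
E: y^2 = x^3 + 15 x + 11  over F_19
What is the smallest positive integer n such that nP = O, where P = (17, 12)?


Compute successive multiples of P until we hit O:
  1P = (17, 12)
  2P = (2, 12)
  3P = (0, 7)
  4P = (13, 16)
  5P = (9, 18)
  6P = (9, 1)
  7P = (13, 3)
  8P = (0, 12)
  ... (continuing to 11P)
  11P = O

ord(P) = 11


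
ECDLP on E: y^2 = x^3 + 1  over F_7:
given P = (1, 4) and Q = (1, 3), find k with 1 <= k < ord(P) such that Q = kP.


Enumerate multiples of P until we hit Q = (1, 3):
  1P = (1, 4)
  2P = (0, 6)
  3P = (3, 0)
  4P = (0, 1)
  5P = (1, 3)
Match found at i = 5.

k = 5


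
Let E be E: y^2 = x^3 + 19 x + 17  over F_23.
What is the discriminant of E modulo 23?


4 a^3 + 27 b^2 = 4*19^3 + 27*17^2 = 27436 + 7803 = 35239
Delta = -16 * (35239) = -563824
Delta mod 23 = 21

Delta = 21 (mod 23)


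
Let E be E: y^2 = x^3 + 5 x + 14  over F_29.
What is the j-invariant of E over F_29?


Delta = -16(4 a^3 + 27 b^2) mod 29 = 12
-1728 * (4 a)^3 = -1728 * (4*5)^3 mod 29 = 10
j = 10 * 12^(-1) mod 29 = 25

j = 25 (mod 29)


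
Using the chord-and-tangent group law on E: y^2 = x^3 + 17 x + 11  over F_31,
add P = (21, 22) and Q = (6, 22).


P != Q, so use the chord formula.
s = (y2 - y1) / (x2 - x1) = (0) / (16) mod 31 = 0
x3 = s^2 - x1 - x2 mod 31 = 0^2 - 21 - 6 = 4
y3 = s (x1 - x3) - y1 mod 31 = 0 * (21 - 4) - 22 = 9

P + Q = (4, 9)


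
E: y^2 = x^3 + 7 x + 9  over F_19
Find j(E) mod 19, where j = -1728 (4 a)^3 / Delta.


Delta = -16(4 a^3 + 27 b^2) mod 19 = 18
-1728 * (4 a)^3 = -1728 * (4*7)^3 mod 19 = 7
j = 7 * 18^(-1) mod 19 = 12

j = 12 (mod 19)


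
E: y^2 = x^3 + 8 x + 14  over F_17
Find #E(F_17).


For each x in F_17, count y with y^2 = x^3 + 8 x + 14 mod 17:
  x = 2: RHS = 4, y in [2, 15]  -> 2 point(s)
  x = 4: RHS = 8, y in [5, 12]  -> 2 point(s)
  x = 5: RHS = 9, y in [3, 14]  -> 2 point(s)
  x = 9: RHS = 16, y in [4, 13]  -> 2 point(s)
  x = 12: RHS = 2, y in [6, 11]  -> 2 point(s)
Affine points: 10. Add the point at infinity: total = 11.

#E(F_17) = 11


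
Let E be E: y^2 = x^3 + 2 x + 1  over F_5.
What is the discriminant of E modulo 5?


4 a^3 + 27 b^2 = 4*2^3 + 27*1^2 = 32 + 27 = 59
Delta = -16 * (59) = -944
Delta mod 5 = 1

Delta = 1 (mod 5)


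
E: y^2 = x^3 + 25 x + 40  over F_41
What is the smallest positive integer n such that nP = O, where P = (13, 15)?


Compute successive multiples of P until we hit O:
  1P = (13, 15)
  2P = (35, 24)
  3P = (29, 12)
  4P = (4, 32)
  5P = (22, 2)
  6P = (1, 36)
  7P = (7, 36)
  8P = (23, 20)
  ... (continuing to 53P)
  53P = O

ord(P) = 53


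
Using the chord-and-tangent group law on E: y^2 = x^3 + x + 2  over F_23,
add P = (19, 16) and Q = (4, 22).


P != Q, so use the chord formula.
s = (y2 - y1) / (x2 - x1) = (6) / (8) mod 23 = 18
x3 = s^2 - x1 - x2 mod 23 = 18^2 - 19 - 4 = 2
y3 = s (x1 - x3) - y1 mod 23 = 18 * (19 - 2) - 16 = 14

P + Q = (2, 14)


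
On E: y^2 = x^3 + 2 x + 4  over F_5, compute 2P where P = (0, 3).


Doubling: s = (3 x1^2 + a) / (2 y1)
s = (3*0^2 + 2) / (2*3) mod 5 = 2
x3 = s^2 - 2 x1 mod 5 = 2^2 - 2*0 = 4
y3 = s (x1 - x3) - y1 mod 5 = 2 * (0 - 4) - 3 = 4

2P = (4, 4)
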